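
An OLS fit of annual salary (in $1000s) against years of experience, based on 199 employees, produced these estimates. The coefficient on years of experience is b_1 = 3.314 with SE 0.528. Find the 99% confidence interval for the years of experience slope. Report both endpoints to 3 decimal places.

(1.941, 4.687)

df = n − 2 = 199 − 2 = 197.
t* = t_{0.005, 197} = 2.601016.
Margin = t* × SE = 2.601016 × 0.528 = 1.37334.
CI: 3.314 ± 1.37334 → (1.941, 4.687).
With 99% confidence, each one-unit increase in years of experience is associated with a change of between 1.941 and 4.687 $1000s in annual salary.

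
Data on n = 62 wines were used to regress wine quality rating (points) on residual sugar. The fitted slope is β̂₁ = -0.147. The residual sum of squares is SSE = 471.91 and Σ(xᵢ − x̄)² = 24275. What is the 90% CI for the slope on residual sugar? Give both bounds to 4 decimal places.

MSE = SSE/(n − 2) = 471.91/60 = 7.86517.
SE(β̂₁) = √(MSE/Sₓₓ) = √(7.86517/24275) = 0.0180001.
df = n − 2 = 60.
t* = t_{0.05, 60} = 1.670649.
Margin = t* × SE = 1.670649 × 0.0180001 = 0.030072.
CI: -0.147 ± 0.030072 → (-0.1771, -0.1169).
With 90% confidence, each one-unit increase in residual sugar is associated with a change of between -0.1771 and -0.1169 points in wine quality rating.

(-0.1771, -0.1169)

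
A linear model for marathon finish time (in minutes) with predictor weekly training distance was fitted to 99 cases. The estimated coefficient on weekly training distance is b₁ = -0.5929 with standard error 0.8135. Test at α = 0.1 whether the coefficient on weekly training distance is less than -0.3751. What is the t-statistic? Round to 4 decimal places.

t = -0.2677

H₀: β₁ = -0.3751 vs H₁: β₁ < -0.3751.
t = (b₁ − β₁⁰)/SE = (-0.5929 − (-0.3751)) / 0.8135 = -0.2677.
df = n − 2 = 99 − 2 = 97.
One-sided p ≈ 0.3947, which is ≥ 0.1, so fail to reject H₀.
The data do not give significant evidence that the true slope on weekly training distance is below -0.3751 minutes per unit.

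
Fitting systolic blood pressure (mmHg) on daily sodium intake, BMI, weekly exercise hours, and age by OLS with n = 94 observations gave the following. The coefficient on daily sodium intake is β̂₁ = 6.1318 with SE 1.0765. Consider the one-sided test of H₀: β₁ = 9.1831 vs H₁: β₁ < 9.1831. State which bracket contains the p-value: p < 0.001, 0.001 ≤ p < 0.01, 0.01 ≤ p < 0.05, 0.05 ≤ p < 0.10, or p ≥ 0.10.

t = (6.1318 − 9.1831) / 1.0765 = -2.834.
df = n − k − 1 = 94 − 4 − 1 = 89.
One-sided p = P(T_{89} < t) ≈ 0.0028.
So 0.001 ≤ p < 0.01.

0.001 ≤ p < 0.01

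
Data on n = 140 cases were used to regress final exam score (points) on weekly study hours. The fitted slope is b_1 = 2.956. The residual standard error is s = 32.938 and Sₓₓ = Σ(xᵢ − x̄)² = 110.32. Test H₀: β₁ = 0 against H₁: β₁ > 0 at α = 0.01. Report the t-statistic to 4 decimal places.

SE(b_1) = s/√Sₓₓ = 32.938/√110.32 = 3.13596.
t = 2.956 / 3.13596 = 0.9426.
df = n − 2 = 138.
One-sided p ≈ 0.1738, which is ≥ 0.01, so fail to reject H₀.
The data do not give significant evidence that the true slope on weekly study hours is positive.

t = 0.9426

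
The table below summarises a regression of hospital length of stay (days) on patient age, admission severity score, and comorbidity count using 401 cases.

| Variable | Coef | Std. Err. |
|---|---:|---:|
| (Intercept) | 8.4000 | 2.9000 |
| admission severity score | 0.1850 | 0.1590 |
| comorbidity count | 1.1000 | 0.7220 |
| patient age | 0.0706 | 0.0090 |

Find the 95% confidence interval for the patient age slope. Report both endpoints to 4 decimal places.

(0.0529, 0.0883)

Read off: b = 0.0706, SE = 0.0090 for patient age.
df = n − k − 1 = 401 − 3 − 1 = 397.
t* = t_{0.025, 397} = 1.965957.
Margin = t* × SE = 1.965957 × 0.0090 = 0.017694.
CI: 0.0706 ± 0.017694 → (0.0529, 0.0883).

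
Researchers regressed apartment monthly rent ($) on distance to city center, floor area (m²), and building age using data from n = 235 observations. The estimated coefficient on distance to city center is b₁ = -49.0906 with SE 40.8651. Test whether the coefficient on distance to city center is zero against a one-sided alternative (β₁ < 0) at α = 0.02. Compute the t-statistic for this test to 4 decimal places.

t = -1.2013

H₀: β₁ = 0 vs H₁: β₁ < 0.
t = (b₁ − β₁⁰)/SE = -49.0906 / 40.8651 = -1.2013.
df = n − k − 1 = 235 − 3 − 1 = 231.
One-sided p ≈ 0.1154, which is ≥ 0.02, so fail to reject H₀.
The data do not give significant evidence that the true slope on distance to city center is negative, holding the other predictors fixed.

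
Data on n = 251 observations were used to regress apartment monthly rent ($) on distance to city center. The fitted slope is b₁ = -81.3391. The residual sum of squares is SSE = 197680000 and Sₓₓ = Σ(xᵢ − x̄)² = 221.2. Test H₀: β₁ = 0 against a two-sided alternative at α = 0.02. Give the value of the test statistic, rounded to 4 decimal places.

MSE = SSE/(n − 2) = 197680000/249 = 793896.
SE(b₁) = √(MSE/Sₓₓ) = √(793896/221.2) = 59.9086.
t = -81.3391 / 59.9086 = -1.3577.
df = n − 2 = 249.
Two-sided p ≈ 0.1758, which is ≥ 0.02, so fail to reject H₀.
The data do not give significant evidence of an association between distance to city center and apartment monthly rent.

t = -1.3577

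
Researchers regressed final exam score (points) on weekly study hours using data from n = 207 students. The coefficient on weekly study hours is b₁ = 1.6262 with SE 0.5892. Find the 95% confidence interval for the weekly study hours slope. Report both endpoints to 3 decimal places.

df = n − 2 = 207 − 2 = 205.
t* = t_{0.025, 205} = 1.971603.
Margin = t* × SE = 1.971603 × 0.5892 = 1.16167.
CI: 1.6262 ± 1.16167 → (0.465, 2.788).
With 95% confidence, each one-unit increase in weekly study hours is associated with a change of between 0.465 and 2.788 points in final exam score.

(0.465, 2.788)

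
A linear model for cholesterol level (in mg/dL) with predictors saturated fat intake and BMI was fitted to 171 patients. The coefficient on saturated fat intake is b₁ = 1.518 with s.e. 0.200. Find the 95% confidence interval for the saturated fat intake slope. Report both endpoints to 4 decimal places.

df = n − k − 1 = 171 − 2 − 1 = 168.
t* = t_{0.025, 168} = 1.974185.
Margin = t* × SE = 1.974185 × 0.200 = 0.394837.
CI: 1.518 ± 0.394837 → (1.1232, 1.9128).
With 95% confidence, each one-unit increase in saturated fat intake is associated with a change of between 1.1232 and 1.9128 mg/dL in cholesterol level, holding the other predictors fixed.

(1.1232, 1.9128)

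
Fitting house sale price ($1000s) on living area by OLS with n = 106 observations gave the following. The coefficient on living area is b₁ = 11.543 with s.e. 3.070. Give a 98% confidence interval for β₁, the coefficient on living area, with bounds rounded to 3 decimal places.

df = n − 2 = 106 − 2 = 104.
t* = t_{0.01, 104} = 2.362739.
Margin = t* × SE = 2.362739 × 3.070 = 7.25361.
CI: 11.543 ± 7.25361 → (4.289, 18.797).
With 98% confidence, each one-unit increase in living area is associated with a change of between 4.289 and 18.797 $1000s in house sale price.

(4.289, 18.797)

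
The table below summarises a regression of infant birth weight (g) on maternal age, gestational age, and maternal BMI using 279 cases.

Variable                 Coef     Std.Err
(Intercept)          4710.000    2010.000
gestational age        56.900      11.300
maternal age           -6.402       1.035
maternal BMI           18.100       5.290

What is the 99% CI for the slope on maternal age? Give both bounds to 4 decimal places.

Read off: b = -6.402, SE = 1.035 for maternal age.
df = n − k − 1 = 279 − 3 − 1 = 275.
t* = t_{0.005, 275} = 2.593825.
Margin = t* × SE = 2.593825 × 1.035 = 2.684609.
CI: -6.402 ± 2.684609 → (-9.0866, -3.7174).

(-9.0866, -3.7174)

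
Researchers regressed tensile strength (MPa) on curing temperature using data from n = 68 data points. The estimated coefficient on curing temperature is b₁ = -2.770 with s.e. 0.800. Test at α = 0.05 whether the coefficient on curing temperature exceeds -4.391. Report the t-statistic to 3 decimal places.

H₀: β₁ = -4.391 vs H₁: β₁ > -4.391.
t = (b₁ − β₁⁰)/SE = (-2.770 − (-4.391)) / 0.800 = 2.026.
df = n − 2 = 68 − 2 = 66.
One-sided p ≈ 0.0234, which is < 0.05, so reject H₀.
There is evidence that the true slope on curing temperature exceeds -4.391 MPa per unit.

t = 2.026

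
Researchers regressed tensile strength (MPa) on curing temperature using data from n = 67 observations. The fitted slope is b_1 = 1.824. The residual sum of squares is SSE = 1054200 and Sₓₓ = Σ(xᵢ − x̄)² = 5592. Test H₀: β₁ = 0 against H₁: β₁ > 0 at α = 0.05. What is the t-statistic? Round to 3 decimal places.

t = 1.071

MSE = SSE/(n − 2) = 1054200/65 = 16218.5.
SE(b_1) = √(MSE/Sₓₓ) = √(16218.5/5592) = 1.70303.
t = 1.824 / 1.70303 = 1.071.
df = n − 2 = 65.
One-sided p ≈ 0.1441, which is ≥ 0.05, so fail to reject H₀.
The data do not give significant evidence that the true slope on curing temperature is positive.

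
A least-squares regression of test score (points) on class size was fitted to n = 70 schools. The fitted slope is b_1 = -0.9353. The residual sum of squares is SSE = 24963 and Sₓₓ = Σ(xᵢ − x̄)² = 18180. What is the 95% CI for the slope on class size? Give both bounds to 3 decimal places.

MSE = SSE/(n − 2) = 24963/68 = 367.103.
SE(b_1) = √(MSE/Sₓₓ) = √(367.103/18180) = 0.142101.
df = n − 2 = 68.
t* = t_{0.025, 68} = 1.995469.
Margin = t* × SE = 1.995469 × 0.142101 = 0.28356.
CI: -0.9353 ± 0.28356 → (-1.219, -0.652).
With 95% confidence, each one-unit increase in class size is associated with a change of between -1.219 and -0.652 points in test score.

(-1.219, -0.652)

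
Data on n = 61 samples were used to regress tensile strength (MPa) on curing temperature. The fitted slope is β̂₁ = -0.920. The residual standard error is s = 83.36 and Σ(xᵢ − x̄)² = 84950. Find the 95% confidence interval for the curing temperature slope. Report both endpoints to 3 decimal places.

(-1.492, -0.348)

SE(β̂₁) = s/√Sₓₓ = 83.36/√84950 = 0.286007.
df = n − 2 = 59.
t* = t_{0.025, 59} = 2.000995.
Margin = t* × SE = 2.000995 × 0.286007 = 0.57230.
CI: -0.920 ± 0.57230 → (-1.492, -0.348).
With 95% confidence, each one-unit increase in curing temperature is associated with a change of between -1.492 and -0.348 MPa in tensile strength.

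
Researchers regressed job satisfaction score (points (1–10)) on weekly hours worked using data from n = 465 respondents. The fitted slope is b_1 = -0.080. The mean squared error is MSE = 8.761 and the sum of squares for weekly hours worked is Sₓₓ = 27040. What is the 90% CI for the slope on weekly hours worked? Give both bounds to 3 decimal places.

SE(b_1) = √(MSE/Sₓₓ) = √(8.761/27040) = 0.018.
df = n − 2 = 463.
t* = t_{0.05, 463} = 1.648151.
Margin = t* × SE = 1.648151 × 0.018 = 0.02967.
CI: -0.080 ± 0.02967 → (-0.110, -0.050).
With 90% confidence, each one-unit increase in weekly hours worked is associated with a change of between -0.110 and -0.050 points (1–10) in job satisfaction score.

(-0.110, -0.050)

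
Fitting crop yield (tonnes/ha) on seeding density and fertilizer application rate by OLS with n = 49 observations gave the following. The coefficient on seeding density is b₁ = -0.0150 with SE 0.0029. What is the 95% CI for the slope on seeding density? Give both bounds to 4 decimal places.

df = n − k − 1 = 49 − 2 − 1 = 46.
t* = t_{0.025, 46} = 2.012896.
Margin = t* × SE = 2.012896 × 0.0029 = 0.005837.
CI: -0.0150 ± 0.005837 → (-0.0208, -0.0092).
With 95% confidence, each one-unit increase in seeding density is associated with a change of between -0.0208 and -0.0092 tonnes/ha in crop yield, holding the other predictors fixed.

(-0.0208, -0.0092)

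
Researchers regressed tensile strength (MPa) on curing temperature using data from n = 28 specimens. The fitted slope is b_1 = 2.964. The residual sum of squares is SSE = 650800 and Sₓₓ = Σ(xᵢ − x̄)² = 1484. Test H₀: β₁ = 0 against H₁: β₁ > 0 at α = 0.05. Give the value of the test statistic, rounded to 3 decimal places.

MSE = SSE/(n − 2) = 650800/26 = 25030.8.
SE(b_1) = √(MSE/Sₓₓ) = √(25030.8/1484) = 4.10696.
t = 2.964 / 4.10696 = 0.722.
df = n − 2 = 26.
One-sided p ≈ 0.2385, which is ≥ 0.05, so fail to reject H₀.
The data do not give significant evidence that the true slope on curing temperature is positive.

t = 0.722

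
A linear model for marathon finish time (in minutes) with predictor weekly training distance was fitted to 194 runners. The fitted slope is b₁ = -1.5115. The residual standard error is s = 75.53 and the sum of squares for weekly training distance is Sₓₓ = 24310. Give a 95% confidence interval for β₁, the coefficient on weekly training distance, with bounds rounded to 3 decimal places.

SE(b₁) = s/√Sₓₓ = 75.53/√24310 = 0.484426.
df = n − 2 = 192.
t* = t_{0.025, 192} = 1.972396.
Margin = t* × SE = 1.972396 × 0.484426 = 0.95548.
CI: -1.5115 ± 0.95548 → (-2.467, -0.556).
With 95% confidence, each one-unit increase in weekly training distance is associated with a change of between -2.467 and -0.556 minutes in marathon finish time.

(-2.467, -0.556)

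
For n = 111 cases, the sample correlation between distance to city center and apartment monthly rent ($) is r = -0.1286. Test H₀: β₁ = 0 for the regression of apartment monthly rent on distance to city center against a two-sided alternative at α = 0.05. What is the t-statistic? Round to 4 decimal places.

t = r·√(n − 2)/√(1 − r²) = -0.1286·√109/√0.983462 = -1.3539.
df = n − 2 = 109.
Two-sided p ≈ 0.1786, which is ≥ 0.05, so fail to reject H₀.
The data do not give significant evidence of a linear association between distance to city center and apartment monthly rent.

t = -1.3539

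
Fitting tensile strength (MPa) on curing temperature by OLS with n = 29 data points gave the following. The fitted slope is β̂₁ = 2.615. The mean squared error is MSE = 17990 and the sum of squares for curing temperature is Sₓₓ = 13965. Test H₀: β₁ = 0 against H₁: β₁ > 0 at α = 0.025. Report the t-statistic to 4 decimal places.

SE(β̂₁) = √(MSE/Sₓₓ) = √(17990/13965) = 1.135.
t = 2.615 / 1.135 = 2.3040.
df = n − 2 = 27.
One-sided p ≈ 0.0146, which is < 0.025, so reject H₀.
There is evidence that the true slope on curing temperature is positive.

t = 2.3040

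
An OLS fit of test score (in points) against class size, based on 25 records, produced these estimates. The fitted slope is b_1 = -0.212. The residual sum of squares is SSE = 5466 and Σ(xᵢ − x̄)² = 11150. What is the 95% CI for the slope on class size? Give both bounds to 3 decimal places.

(-0.514, 0.090)

MSE = SSE/(n − 2) = 5466/23 = 237.652.
SE(b_1) = √(MSE/Sₓₓ) = √(237.652/11150) = 0.145993.
df = n − 2 = 23.
t* = t_{0.025, 23} = 2.068658.
Margin = t* × SE = 2.068658 × 0.145993 = 0.30201.
CI: -0.212 ± 0.30201 → (-0.514, 0.090).
With 95% confidence, each one-unit increase in class size is associated with a change of between -0.514 and 0.090 points in test score.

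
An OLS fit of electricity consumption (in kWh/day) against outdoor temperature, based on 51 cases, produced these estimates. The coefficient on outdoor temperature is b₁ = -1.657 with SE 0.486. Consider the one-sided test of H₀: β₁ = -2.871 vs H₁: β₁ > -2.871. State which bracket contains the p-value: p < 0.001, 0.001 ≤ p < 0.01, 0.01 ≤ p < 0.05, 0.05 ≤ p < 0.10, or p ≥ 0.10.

0.001 ≤ p < 0.01

t = (-1.657 − (-2.871)) / 0.486 = 2.498.
df = n − 2 = 51 − 2 = 49.
One-sided p = P(T_{49} > t) ≈ 0.0079.
So 0.001 ≤ p < 0.01.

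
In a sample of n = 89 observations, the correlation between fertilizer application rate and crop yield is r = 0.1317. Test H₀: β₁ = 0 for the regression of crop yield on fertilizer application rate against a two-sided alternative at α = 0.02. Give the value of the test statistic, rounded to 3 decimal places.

t = r·√(n − 2)/√(1 − r²) = 0.1317·√87/√0.982655 = 1.239.
df = n − 2 = 87.
Two-sided p ≈ 0.2186, which is ≥ 0.02, so fail to reject H₀.
The data do not give significant evidence of a linear association between fertilizer application rate and crop yield.

t = 1.239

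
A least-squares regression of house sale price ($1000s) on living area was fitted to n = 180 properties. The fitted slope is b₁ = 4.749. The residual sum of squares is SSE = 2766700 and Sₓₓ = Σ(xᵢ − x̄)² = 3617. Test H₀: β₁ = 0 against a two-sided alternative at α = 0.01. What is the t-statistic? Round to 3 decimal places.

t = 2.291

MSE = SSE/(n − 2) = 2766700/178 = 15543.3.
SE(b₁) = √(MSE/Sₓₓ) = √(15543.3/3617) = 2.07299.
t = 4.749 / 2.07299 = 2.291.
df = n − 2 = 178.
Two-sided p ≈ 0.0231, which is ≥ 0.01, so fail to reject H₀.
The data do not give significant evidence of an association between living area and house sale price.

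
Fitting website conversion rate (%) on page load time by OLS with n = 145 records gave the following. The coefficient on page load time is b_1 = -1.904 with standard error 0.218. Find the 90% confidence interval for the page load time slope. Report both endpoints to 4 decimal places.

df = n − 2 = 145 − 2 = 143.
t* = t_{0.05, 143} = 1.655579.
Margin = t* × SE = 1.655579 × 0.218 = 0.360916.
CI: -1.904 ± 0.360916 → (-2.2649, -1.5431).
With 90% confidence, each one-unit increase in page load time is associated with a change of between -2.2649 and -1.5431 % in website conversion rate.

(-2.2649, -1.5431)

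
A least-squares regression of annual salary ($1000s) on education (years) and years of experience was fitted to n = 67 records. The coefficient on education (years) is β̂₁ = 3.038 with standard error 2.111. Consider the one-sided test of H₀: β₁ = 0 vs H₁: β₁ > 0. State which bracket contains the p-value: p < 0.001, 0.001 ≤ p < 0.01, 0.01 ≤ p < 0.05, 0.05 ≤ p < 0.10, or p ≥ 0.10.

0.05 ≤ p < 0.10

t = 3.038 / 2.111 = 1.439.
df = n − k − 1 = 67 − 2 − 1 = 64.
One-sided p = P(T_{64} > t) ≈ 0.0775.
So 0.05 ≤ p < 0.10.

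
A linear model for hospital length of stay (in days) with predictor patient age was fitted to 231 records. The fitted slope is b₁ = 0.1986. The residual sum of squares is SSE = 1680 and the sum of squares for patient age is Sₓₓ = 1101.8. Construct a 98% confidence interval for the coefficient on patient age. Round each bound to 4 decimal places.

MSE = SSE/(n − 2) = 1680/229 = 7.33624.
SE(b₁) = √(MSE/Sₓₓ) = √(7.33624/1101.8) = 0.0815991.
df = n − 2 = 229.
t* = t_{0.01, 229} = 2.342742.
Margin = t* × SE = 2.342742 × 0.0815991 = 0.191166.
CI: 0.1986 ± 0.191166 → (0.0074, 0.3898).
With 98% confidence, each one-unit increase in patient age is associated with a change of between 0.0074 and 0.3898 days in hospital length of stay.

(0.0074, 0.3898)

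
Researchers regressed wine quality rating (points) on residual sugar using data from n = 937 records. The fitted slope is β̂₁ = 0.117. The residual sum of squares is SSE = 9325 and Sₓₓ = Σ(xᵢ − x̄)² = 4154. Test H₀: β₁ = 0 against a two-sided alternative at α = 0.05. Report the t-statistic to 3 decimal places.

t = 2.388

MSE = SSE/(n − 2) = 9325/935 = 9.97326.
SE(β̂₁) = √(MSE/Sₓₓ) = √(9.97326/4154) = 0.0489988.
t = 0.117 / 0.0489988 = 2.388.
df = n − 2 = 935.
Two-sided p ≈ 0.0171, which is < 0.05, so reject H₀.
There is evidence that residual sugar is associated with wine quality rating.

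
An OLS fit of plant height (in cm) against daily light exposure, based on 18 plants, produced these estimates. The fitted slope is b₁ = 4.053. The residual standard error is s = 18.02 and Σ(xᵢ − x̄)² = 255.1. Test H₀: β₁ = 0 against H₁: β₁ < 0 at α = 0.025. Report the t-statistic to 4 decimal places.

t = 3.5923

SE(b₁) = s/√Sₓₓ = 18.02/√255.1 = 1.12823.
t = 4.053 / 1.12823 = 3.5923.
df = n − 2 = 16.
One-sided p ≈ 0.9988, which is ≥ 0.025, so fail to reject H₀.
The data do not give significant evidence that the true slope on daily light exposure is negative.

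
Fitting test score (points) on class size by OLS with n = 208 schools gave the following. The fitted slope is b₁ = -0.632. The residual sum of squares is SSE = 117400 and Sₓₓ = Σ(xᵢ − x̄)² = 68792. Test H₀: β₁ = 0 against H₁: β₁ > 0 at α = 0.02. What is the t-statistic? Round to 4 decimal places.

MSE = SSE/(n − 2) = 117400/206 = 569.903.
SE(b₁) = √(MSE/Sₓₓ) = √(569.903/68792) = 0.0910189.
t = -0.632 / 0.0910189 = -6.9436.
df = n − 2 = 206.
One-sided p ≈ 1.0000, which is ≥ 0.02, so fail to reject H₀.
The data do not give significant evidence that the true slope on class size is positive.

t = -6.9436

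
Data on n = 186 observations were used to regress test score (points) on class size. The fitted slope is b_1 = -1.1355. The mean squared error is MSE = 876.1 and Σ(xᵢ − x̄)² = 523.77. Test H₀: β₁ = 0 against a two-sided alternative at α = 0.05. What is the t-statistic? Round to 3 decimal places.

SE(b_1) = √(MSE/Sₓₓ) = √(876.1/523.77) = 1.29332.
t = -1.1355 / 1.29332 = -0.878.
df = n − 2 = 184.
Two-sided p ≈ 0.3811, which is ≥ 0.05, so fail to reject H₀.
The data do not give significant evidence of an association between class size and test score.

t = -0.878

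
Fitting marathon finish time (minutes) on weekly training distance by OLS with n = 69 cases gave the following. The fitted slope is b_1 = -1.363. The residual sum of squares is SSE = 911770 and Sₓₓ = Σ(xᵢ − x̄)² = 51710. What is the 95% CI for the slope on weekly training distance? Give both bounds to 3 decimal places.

(-2.387, -0.339)

MSE = SSE/(n − 2) = 911770/67 = 13608.5.
SE(b_1) = √(MSE/Sₓₓ) = √(13608.5/51710) = 0.513001.
df = n − 2 = 67.
t* = t_{0.025, 67} = 1.996008.
Margin = t* × SE = 1.996008 × 0.513001 = 1.02395.
CI: -1.363 ± 1.02395 → (-2.387, -0.339).
With 95% confidence, each one-unit increase in weekly training distance is associated with a change of between -2.387 and -0.339 minutes in marathon finish time.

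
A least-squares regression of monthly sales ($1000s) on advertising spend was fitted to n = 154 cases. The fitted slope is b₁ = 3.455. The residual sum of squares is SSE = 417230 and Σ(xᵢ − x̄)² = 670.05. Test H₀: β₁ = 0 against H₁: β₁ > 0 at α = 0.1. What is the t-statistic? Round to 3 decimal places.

t = 1.707

MSE = SSE/(n − 2) = 417230/152 = 2744.93.
SE(b₁) = √(MSE/Sₓₓ) = √(2744.93/670.05) = 2.02401.
t = 3.455 / 2.02401 = 1.707.
df = n − 2 = 152.
One-sided p ≈ 0.0449, which is < 0.1, so reject H₀.
There is evidence that the true slope on advertising spend is positive.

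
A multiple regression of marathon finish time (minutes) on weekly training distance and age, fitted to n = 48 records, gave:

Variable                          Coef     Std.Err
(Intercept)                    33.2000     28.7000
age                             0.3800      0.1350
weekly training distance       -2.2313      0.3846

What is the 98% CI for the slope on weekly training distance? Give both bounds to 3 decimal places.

(-3.159, -1.304)

Read off: b = -2.2313, SE = 0.3846 for weekly training distance.
df = n − k − 1 = 48 − 2 − 1 = 45.
t* = t_{0.01, 45} = 2.412116.
Margin = t* × SE = 2.412116 × 0.3846 = 0.92770.
CI: -2.2313 ± 0.92770 → (-3.159, -1.304).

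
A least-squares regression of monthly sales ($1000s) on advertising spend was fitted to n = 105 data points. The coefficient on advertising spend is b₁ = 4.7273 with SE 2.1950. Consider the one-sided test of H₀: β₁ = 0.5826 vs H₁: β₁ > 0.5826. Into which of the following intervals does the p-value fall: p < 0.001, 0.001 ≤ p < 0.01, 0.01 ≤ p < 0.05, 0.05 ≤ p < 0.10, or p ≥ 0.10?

t = (4.7273 − 0.5826) / 2.1950 = 1.888.
df = n − 2 = 105 − 2 = 103.
One-sided p = P(T_{103} > t) ≈ 0.0309.
So 0.01 ≤ p < 0.05.

0.01 ≤ p < 0.05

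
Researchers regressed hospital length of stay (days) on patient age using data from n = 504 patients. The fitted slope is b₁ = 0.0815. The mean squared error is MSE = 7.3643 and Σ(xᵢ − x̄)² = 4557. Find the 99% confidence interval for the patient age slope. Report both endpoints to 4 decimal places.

(-0.0224, 0.1854)

SE(b₁) = √(MSE/Sₓₓ) = √(7.3643/4557) = 0.0402.
df = n − 2 = 502.
t* = t_{0.005, 502} = 2.585658.
Margin = t* × SE = 2.585658 × 0.0402 = 0.103944.
CI: 0.0815 ± 0.103944 → (-0.0224, 0.1854).
With 99% confidence, each one-unit increase in patient age is associated with a change of between -0.0224 and 0.1854 days in hospital length of stay.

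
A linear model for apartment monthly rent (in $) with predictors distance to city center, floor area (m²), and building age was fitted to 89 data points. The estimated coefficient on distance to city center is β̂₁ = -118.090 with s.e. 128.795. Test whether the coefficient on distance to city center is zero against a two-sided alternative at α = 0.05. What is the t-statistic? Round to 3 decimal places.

t = -0.917

H₀: β₁ = 0 vs H₁: β₁ ≠ 0.
t = (β̂₁ − β₁⁰)/SE = -118.090 / 128.795 = -0.917.
df = n − k − 1 = 89 − 3 − 1 = 85.
Two-sided p ≈ 0.3618, which is ≥ 0.05, so fail to reject H₀.
The data do not give significant evidence of an association between distance to city center and apartment monthly rent, after adjusting for the other predictors.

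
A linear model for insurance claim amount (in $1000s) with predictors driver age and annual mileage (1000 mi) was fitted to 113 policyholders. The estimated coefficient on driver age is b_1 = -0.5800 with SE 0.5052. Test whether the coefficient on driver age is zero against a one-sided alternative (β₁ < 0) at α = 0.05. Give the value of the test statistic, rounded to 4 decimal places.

t = -1.1481

H₀: β₁ = 0 vs H₁: β₁ < 0.
t = (b_1 − β₁⁰)/SE = -0.5800 / 0.5052 = -1.1481.
df = n − k − 1 = 113 − 2 − 1 = 110.
One-sided p ≈ 0.1267, which is ≥ 0.05, so fail to reject H₀.
The data do not give significant evidence that the true slope on driver age is negative, holding the other predictors fixed.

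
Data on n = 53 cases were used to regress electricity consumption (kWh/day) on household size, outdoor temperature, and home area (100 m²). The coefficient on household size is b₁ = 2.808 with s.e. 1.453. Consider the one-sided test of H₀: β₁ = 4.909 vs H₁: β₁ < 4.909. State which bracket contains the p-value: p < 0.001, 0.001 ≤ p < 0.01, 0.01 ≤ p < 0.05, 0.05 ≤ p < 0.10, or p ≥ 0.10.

t = (2.808 − 4.909) / 1.453 = -1.446.
df = n − k − 1 = 53 − 3 − 1 = 49.
One-sided p = P(T_{49} < t) ≈ 0.0773.
So 0.05 ≤ p < 0.10.

0.05 ≤ p < 0.10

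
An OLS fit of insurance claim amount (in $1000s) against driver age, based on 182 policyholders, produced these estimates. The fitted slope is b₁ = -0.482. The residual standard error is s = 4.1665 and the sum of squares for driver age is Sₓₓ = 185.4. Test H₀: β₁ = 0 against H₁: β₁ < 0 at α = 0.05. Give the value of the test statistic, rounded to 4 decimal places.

SE(b₁) = s/√Sₓₓ = 4.1665/√185.4 = 0.305997.
t = -0.482 / 0.305997 = -1.5752.
df = n − 2 = 180.
One-sided p ≈ 0.0585, which is ≥ 0.05, so fail to reject H₀.
The data do not give significant evidence that the true slope on driver age is negative.

t = -1.5752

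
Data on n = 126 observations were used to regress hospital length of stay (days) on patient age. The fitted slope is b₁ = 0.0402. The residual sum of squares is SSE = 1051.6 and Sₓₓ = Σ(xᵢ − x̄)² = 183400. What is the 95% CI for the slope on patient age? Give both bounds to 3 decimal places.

(0.027, 0.054)

MSE = SSE/(n − 2) = 1051.6/124 = 8.48065.
SE(b₁) = √(MSE/Sₓₓ) = √(8.48065/183400) = 0.00680009.
df = n − 2 = 124.
t* = t_{0.025, 124} = 1.97928.
Margin = t* × SE = 1.97928 × 0.00680009 = 0.01346.
CI: 0.0402 ± 0.01346 → (0.027, 0.054).
With 95% confidence, each one-unit increase in patient age is associated with a change of between 0.027 and 0.054 days in hospital length of stay.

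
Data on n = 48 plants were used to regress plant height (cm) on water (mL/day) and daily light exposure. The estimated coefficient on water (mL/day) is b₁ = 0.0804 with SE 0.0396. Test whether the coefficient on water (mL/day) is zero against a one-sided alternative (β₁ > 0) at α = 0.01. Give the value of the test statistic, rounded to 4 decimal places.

H₀: β₁ = 0 vs H₁: β₁ > 0.
t = (b₁ − β₁⁰)/SE = 0.0804 / 0.0396 = 2.0303.
df = n − k − 1 = 48 − 2 − 1 = 45.
One-sided p ≈ 0.0241, which is ≥ 0.01, so fail to reject H₀.
The data do not give significant evidence that the true slope on water (mL/day) is positive, holding the other predictors fixed.

t = 2.0303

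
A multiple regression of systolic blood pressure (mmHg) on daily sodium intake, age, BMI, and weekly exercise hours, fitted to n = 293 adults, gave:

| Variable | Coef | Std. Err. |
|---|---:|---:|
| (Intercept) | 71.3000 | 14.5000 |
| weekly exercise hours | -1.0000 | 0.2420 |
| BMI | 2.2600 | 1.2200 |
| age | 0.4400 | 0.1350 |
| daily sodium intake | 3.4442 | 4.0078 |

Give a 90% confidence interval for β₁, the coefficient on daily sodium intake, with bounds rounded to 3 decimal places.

Read off: b = 3.4442, SE = 4.0078 for daily sodium intake.
df = n − k − 1 = 293 − 4 − 1 = 288.
t* = t_{0.05, 288} = 1.650162.
Margin = t* × SE = 1.650162 × 4.0078 = 6.61352.
CI: 3.4442 ± 6.61352 → (-3.169, 10.058).

(-3.169, 10.058)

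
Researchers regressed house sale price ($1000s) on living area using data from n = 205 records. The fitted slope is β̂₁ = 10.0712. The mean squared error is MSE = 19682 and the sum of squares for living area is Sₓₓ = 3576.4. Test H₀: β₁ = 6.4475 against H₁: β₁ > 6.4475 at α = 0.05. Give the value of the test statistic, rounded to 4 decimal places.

t = 1.5447

SE(β̂₁) = √(MSE/Sₓₓ) = √(19682/3576.4) = 2.34591.
t = (10.0712 − 6.4475) / 2.34591 = 1.5447.
df = n − 2 = 203.
One-sided p ≈ 0.0620, which is ≥ 0.05, so fail to reject H₀.
The data do not give significant evidence that the true slope on living area exceeds 6.4475 $1000s per unit.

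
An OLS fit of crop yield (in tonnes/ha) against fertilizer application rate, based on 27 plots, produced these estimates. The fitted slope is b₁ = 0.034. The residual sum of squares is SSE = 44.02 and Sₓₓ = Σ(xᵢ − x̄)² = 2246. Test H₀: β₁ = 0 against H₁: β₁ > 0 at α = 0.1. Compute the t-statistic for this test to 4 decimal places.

t = 1.2143

MSE = SSE/(n − 2) = 44.02/25 = 1.7608.
SE(b₁) = √(MSE/Sₓₓ) = √(1.7608/2246) = 0.0279995.
t = 0.034 / 0.0279995 = 1.2143.
df = n − 2 = 25.
One-sided p ≈ 0.1180, which is ≥ 0.1, so fail to reject H₀.
The data do not give significant evidence that the true slope on fertilizer application rate is positive.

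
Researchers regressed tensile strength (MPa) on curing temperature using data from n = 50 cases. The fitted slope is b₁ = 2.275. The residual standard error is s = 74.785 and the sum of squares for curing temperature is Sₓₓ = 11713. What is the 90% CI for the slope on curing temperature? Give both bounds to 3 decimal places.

SE(b₁) = s/√Sₓₓ = 74.785/√11713 = 0.691004.
df = n − 2 = 48.
t* = t_{0.05, 48} = 1.677224.
Margin = t* × SE = 1.677224 × 0.691004 = 1.15897.
CI: 2.275 ± 1.15897 → (1.116, 3.434).
With 90% confidence, each one-unit increase in curing temperature is associated with a change of between 1.116 and 3.434 MPa in tensile strength.

(1.116, 3.434)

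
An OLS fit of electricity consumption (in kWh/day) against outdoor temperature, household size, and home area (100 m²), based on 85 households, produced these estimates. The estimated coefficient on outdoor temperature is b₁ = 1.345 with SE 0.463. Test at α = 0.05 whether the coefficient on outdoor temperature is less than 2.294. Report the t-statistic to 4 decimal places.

H₀: β₁ = 2.294 vs H₁: β₁ < 2.294.
t = (b₁ − β₁⁰)/SE = (1.345 − 2.294) / 0.463 = -2.0497.
df = n − k − 1 = 85 − 3 − 1 = 81.
One-sided p ≈ 0.0218, which is < 0.05, so reject H₀.
There is evidence that the true slope on outdoor temperature is below 2.294 kWh/day per unit, holding the other predictors fixed.

t = -2.0497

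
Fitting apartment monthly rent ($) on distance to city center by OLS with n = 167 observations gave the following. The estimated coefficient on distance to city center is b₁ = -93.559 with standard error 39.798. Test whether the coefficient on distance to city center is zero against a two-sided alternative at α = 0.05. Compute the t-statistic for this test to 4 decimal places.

H₀: β₁ = 0 vs H₁: β₁ ≠ 0.
t = (b₁ − β₁⁰)/SE = -93.559 / 39.798 = -2.3508.
df = n − 2 = 167 − 2 = 165.
Two-sided p ≈ 0.0199, which is < 0.05, so reject H₀.
There is evidence that distance to city center is associated with apartment monthly rent.

t = -2.3508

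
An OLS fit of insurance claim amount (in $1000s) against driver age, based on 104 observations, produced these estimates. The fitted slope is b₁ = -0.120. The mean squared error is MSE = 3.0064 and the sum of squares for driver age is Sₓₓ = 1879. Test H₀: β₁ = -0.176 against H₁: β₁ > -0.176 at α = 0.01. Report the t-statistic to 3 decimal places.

t = 1.400

SE(b₁) = √(MSE/Sₓₓ) = √(3.0064/1879) = 0.04.
t = (-0.120 − (-0.176)) / 0.04 = 1.400.
df = n − 2 = 102.
One-sided p ≈ 0.0823, which is ≥ 0.01, so fail to reject H₀.
The data do not give significant evidence that the true slope on driver age exceeds -0.176 $1000s per unit.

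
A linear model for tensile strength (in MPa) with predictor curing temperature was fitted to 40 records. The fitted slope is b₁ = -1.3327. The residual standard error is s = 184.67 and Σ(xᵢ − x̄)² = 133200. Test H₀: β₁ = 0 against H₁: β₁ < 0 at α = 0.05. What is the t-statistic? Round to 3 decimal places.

SE(b₁) = s/√Sₓₓ = 184.67/√133200 = 0.505993.
t = -1.3327 / 0.505993 = -2.634.
df = n − 2 = 38.
One-sided p ≈ 0.0061, which is < 0.05, so reject H₀.
There is evidence that the true slope on curing temperature is negative.

t = -2.634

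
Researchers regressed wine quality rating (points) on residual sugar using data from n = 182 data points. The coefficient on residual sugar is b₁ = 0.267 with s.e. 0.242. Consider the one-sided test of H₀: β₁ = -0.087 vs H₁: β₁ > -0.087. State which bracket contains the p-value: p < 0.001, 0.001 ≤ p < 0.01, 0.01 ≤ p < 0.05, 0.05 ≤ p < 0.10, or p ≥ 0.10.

0.05 ≤ p < 0.10

t = (0.267 − (-0.087)) / 0.242 = 1.463.
df = n − 2 = 182 − 2 = 180.
One-sided p = P(T_{180} > t) ≈ 0.0726.
So 0.05 ≤ p < 0.10.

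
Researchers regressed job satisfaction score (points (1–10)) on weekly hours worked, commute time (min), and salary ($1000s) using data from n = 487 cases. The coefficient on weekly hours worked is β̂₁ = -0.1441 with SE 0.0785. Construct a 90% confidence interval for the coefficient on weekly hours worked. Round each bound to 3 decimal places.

(-0.273, -0.015)

df = n − k − 1 = 487 − 3 − 1 = 483.
t* = t_{0.05, 483} = 1.648015.
Margin = t* × SE = 1.648015 × 0.0785 = 0.12937.
CI: -0.1441 ± 0.12937 → (-0.273, -0.015).
With 90% confidence, each one-unit increase in weekly hours worked is associated with a change of between -0.273 and -0.015 points (1–10) in job satisfaction score, holding the other predictors fixed.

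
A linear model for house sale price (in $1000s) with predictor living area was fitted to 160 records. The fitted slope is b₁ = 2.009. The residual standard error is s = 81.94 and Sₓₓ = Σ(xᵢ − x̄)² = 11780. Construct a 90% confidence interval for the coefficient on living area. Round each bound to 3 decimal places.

(0.760, 3.258)

SE(b₁) = s/√Sₓₓ = 81.94/√11780 = 0.754959.
df = n − 2 = 158.
t* = t_{0.05, 158} = 1.654555.
Margin = t* × SE = 1.654555 × 0.754959 = 1.24912.
CI: 2.009 ± 1.24912 → (0.760, 3.258).
With 90% confidence, each one-unit increase in living area is associated with a change of between 0.760 and 3.258 $1000s in house sale price.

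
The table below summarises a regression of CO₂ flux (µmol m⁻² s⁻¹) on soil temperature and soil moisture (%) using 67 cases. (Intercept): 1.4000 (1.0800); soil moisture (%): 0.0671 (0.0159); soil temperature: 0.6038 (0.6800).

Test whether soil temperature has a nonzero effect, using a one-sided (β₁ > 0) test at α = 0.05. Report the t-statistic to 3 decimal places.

t = 0.888

Read off: b = 0.6038, SE = 0.6800 for soil temperature.
H₀: β₁ = 0 vs H₁: β₁ > 0.
t = 0.6038 / 0.6800 = 0.888.
df = n − k − 1 = 67 − 2 − 1 = 64.
One-sided p ≈ 0.1889, which is ≥ 0.05, so fail to reject H₀.
The data do not give significant evidence that the true slope on soil temperature is positive, holding the other predictors fixed.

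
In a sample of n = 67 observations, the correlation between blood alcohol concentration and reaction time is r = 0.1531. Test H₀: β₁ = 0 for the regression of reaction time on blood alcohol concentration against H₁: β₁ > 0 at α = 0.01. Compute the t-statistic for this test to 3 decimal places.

t = 1.249

t = r·√(n − 2)/√(1 − r²) = 0.1531·√65/√0.97656 = 1.249.
df = n − 2 = 65.
One-sided p ≈ 0.1081, which is ≥ 0.01, so fail to reject H₀.
The data do not give significant evidence of a linear association between blood alcohol concentration and reaction time.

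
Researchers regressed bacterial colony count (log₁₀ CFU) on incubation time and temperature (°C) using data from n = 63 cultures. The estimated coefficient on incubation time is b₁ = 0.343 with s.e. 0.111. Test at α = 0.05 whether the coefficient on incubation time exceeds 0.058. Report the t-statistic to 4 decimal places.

H₀: β₁ = 0.058 vs H₁: β₁ > 0.058.
t = (b₁ − β₁⁰)/SE = (0.343 − 0.058) / 0.111 = 2.5676.
df = n − k − 1 = 63 − 2 − 1 = 60.
One-sided p ≈ 0.0064, which is < 0.05, so reject H₀.
There is evidence that the true slope on incubation time exceeds 0.058 log₁₀ CFU per unit, holding the other predictors fixed.

t = 2.5676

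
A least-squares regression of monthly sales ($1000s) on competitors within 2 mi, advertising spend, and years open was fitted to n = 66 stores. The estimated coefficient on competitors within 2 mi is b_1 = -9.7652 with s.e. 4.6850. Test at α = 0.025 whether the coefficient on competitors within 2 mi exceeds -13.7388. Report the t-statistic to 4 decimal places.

H₀: β₁ = -13.7388 vs H₁: β₁ > -13.7388.
t = (b_1 − β₁⁰)/SE = (-9.7652 − (-13.7388)) / 4.6850 = 0.8482.
df = n − k − 1 = 66 − 3 − 1 = 62.
One-sided p ≈ 0.1998, which is ≥ 0.025, so fail to reject H₀.
The data do not give significant evidence that the true slope on competitors within 2 mi exceeds -13.7388 $1000s per unit, holding the other predictors fixed.

t = 0.8482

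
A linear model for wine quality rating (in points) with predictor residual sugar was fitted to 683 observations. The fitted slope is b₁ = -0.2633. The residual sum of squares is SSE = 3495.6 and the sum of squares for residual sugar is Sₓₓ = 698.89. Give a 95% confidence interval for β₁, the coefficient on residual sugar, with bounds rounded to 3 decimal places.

(-0.432, -0.095)

MSE = SSE/(n − 2) = 3495.6/681 = 5.13304.
SE(b₁) = √(MSE/Sₓₓ) = √(5.13304/698.89) = 0.0857004.
df = n − 2 = 681.
t* = t_{0.025, 681} = 1.963454.
Margin = t* × SE = 1.963454 × 0.0857004 = 0.16827.
CI: -0.2633 ± 0.16827 → (-0.432, -0.095).
With 95% confidence, each one-unit increase in residual sugar is associated with a change of between -0.432 and -0.095 points in wine quality rating.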